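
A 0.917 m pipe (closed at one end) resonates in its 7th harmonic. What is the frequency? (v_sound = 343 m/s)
fₙ = nv/(4L) = 654.6 Hz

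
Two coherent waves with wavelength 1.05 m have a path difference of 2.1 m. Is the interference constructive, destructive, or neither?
constructive — path difference = 2λ, a whole number of wavelengths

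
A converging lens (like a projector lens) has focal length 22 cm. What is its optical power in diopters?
P = 1/f = 4.545 D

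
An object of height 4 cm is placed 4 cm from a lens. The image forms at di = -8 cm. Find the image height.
hi = (-di/do) × ho = 8 cm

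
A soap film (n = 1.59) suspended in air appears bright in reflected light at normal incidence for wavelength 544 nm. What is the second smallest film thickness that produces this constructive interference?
2nt = (m − ½)λ with m = 2 → t = (m − ½)λ/(2n) = 256.6 nm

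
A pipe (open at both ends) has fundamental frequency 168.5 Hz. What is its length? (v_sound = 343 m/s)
L = v/(2f₁) = 1.018 m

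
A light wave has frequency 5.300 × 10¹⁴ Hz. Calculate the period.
T = 1/f = 1.887 × 10⁻¹⁵ s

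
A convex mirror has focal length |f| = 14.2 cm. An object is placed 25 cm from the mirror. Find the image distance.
f = −14.2 cm (convex); 1/di = 1/f − 1/do → di = -9.056 cm (virtual image, behind mirror)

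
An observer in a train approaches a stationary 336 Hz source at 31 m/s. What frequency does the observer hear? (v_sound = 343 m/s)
f_obs = f·(v + v_o)/v = 366.4 Hz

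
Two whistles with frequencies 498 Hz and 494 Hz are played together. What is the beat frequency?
4 Hz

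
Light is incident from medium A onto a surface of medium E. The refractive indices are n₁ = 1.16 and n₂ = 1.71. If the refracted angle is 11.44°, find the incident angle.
sin θ₁ = (n₂/n₁)·sin θ₂ → θ₁ = 17°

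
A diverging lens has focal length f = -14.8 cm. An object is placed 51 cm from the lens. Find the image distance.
1/di = 1/f − 1/do → di = -11.47 cm (virtual image)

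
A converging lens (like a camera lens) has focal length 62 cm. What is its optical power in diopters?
P = 1/f = 1.613 D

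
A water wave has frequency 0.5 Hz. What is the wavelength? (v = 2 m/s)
λ = v/f = 4 m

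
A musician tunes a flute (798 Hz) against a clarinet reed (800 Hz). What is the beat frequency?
2 Hz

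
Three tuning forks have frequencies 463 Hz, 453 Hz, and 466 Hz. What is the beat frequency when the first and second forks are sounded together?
10 Hz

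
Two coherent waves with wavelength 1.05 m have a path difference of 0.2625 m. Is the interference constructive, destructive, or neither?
neither (partial) — path difference = 0.25λ, neither a whole number of wavelengths nor an odd multiple of λ/2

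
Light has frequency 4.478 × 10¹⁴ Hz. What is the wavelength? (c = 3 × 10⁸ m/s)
λ = c/f = 669.9 nm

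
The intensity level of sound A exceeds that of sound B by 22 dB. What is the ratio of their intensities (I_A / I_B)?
I_A/I_B = 10^(Δβ/10) = 158.5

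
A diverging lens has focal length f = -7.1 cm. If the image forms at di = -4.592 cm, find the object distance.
1/do = 1/f − 1/di → do = 13 cm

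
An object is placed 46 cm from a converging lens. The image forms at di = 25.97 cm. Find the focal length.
1/f = 1/do + 1/di → f = 16.6 cm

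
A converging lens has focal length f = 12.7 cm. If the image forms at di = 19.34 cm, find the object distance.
1/do = 1/f − 1/di → do = 36.99 cm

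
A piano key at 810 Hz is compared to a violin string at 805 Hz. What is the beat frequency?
5 Hz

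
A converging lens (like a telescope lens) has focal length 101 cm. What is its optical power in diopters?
P = 1/f = 0.9901 D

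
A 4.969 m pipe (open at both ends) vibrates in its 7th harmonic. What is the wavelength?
λₙ = 2L/n = 1.42 m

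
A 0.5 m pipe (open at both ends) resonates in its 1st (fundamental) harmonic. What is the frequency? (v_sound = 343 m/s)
fₙ = nv/(2L) = 343 Hz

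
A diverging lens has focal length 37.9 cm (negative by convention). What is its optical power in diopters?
P = 1/f = -2.639 D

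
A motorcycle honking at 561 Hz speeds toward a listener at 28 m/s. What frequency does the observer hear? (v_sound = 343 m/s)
f_obs = f·v/(v − v_s) = 610.9 Hz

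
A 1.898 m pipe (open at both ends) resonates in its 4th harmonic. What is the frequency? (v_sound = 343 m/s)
fₙ = nv/(2L) = 361.4 Hz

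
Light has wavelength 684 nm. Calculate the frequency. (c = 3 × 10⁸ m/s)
f = c/λ = 4.386 × 10¹⁴ Hz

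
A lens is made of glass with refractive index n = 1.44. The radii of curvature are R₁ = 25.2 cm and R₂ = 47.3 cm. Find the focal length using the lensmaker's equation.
1/f = (n − 1)(1/R₁ − 1/R₂) → f = 122.6 cm (converging lens)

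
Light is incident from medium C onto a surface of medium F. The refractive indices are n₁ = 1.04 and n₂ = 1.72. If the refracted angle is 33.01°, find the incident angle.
sin θ₁ = (n₂/n₁)·sin θ₂ → θ₁ = 64.29°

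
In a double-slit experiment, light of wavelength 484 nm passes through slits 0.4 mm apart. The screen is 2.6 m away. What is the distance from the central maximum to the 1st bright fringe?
y = mλL/d = 3.146 mm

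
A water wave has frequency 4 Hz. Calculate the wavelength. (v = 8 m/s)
λ = v/f = 2 m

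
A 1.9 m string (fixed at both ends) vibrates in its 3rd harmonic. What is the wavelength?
λₙ = 2L/n = 1.267 m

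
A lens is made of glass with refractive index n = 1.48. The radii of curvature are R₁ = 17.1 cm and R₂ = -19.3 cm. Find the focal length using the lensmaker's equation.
1/f = (n − 1)(1/R₁ − 1/R₂) → f = 18.89 cm (converging lens)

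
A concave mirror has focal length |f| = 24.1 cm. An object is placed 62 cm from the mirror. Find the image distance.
f = +24.1 cm (concave); 1/di = 1/f − 1/do → di = 39.42 cm (real image, in front of mirror)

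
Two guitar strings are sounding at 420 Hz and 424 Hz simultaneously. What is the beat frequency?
4 Hz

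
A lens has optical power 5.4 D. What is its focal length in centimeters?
f = 1/P = 18.52 cm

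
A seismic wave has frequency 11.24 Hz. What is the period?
T = 1/f = 0.08897 s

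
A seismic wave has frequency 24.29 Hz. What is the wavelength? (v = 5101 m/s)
λ = v/f = 210 m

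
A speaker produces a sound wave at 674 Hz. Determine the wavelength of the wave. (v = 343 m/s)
λ = v/f = 0.5089 m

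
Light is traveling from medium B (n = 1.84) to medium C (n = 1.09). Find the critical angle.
θc = arcsin(n₂/n₁) = 36.33°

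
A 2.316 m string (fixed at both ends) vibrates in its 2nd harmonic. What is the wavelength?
λₙ = 2L/n = 2.316 m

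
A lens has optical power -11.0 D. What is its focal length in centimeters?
f = 1/P = -9.091 cm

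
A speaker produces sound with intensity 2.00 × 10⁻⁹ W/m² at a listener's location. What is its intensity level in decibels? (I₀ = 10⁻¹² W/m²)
β = 10·log₁₀(I/I₀) = 33.01 dB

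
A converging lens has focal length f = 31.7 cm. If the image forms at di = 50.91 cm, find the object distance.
1/do = 1/f − 1/di → do = 84.01 cm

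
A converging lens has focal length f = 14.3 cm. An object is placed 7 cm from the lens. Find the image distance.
1/di = 1/f − 1/do → di = -13.71 cm (virtual image)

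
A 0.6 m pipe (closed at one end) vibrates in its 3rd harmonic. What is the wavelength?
λₙ = 4L/n = 0.8 m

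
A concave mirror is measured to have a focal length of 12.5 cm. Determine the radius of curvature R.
R = 2|f| = 25 cm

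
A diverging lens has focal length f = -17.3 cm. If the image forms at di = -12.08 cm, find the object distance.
1/do = 1/f − 1/di → do = 40.04 cm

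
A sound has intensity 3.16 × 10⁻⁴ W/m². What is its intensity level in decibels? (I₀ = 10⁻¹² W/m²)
β = 10·log₁₀(I/I₀) = 85 dB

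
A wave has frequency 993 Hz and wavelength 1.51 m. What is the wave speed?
v = fλ = 1499 m/s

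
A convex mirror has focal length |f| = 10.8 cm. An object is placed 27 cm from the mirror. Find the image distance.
f = −10.8 cm (convex); 1/di = 1/f − 1/do → di = -7.714 cm (virtual image, behind mirror)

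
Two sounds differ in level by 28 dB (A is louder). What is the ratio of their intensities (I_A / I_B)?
I_A/I_B = 10^(Δβ/10) = 631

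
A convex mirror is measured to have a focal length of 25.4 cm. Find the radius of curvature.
R = 2|f| = 50.8 cm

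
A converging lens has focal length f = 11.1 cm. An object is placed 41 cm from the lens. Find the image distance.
1/di = 1/f − 1/do → di = 15.22 cm (real image)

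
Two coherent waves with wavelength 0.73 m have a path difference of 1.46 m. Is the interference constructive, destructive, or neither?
constructive — path difference = 2λ, a whole number of wavelengths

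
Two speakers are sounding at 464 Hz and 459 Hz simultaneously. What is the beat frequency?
5 Hz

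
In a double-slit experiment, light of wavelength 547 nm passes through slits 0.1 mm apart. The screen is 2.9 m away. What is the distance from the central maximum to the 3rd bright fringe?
y = mλL/d = 47.59 mm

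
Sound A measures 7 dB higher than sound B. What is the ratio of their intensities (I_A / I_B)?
I_A/I_B = 10^(Δβ/10) = 5.012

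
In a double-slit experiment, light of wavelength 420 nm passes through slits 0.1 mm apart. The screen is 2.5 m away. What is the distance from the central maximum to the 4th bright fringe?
y = mλL/d = 42 mm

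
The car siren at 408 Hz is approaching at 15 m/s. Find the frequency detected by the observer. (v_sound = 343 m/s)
f_obs = f·v/(v − v_s) = 426.7 Hz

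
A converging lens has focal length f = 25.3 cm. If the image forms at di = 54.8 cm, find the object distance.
1/do = 1/f − 1/di → do = 47 cm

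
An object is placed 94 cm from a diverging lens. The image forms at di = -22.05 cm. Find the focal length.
1/f = 1/do + 1/di → f = -28.81 cm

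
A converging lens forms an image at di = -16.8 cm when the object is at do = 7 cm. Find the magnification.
M = −di/do = 2.4 (upright image)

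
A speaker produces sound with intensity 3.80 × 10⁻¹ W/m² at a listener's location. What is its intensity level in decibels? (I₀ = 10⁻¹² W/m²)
β = 10·log₁₀(I/I₀) = 115.8 dB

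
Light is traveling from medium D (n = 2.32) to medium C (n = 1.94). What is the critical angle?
θc = arcsin(n₂/n₁) = 56.74°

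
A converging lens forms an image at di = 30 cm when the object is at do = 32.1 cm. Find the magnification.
M = −di/do = -0.9346 (inverted image)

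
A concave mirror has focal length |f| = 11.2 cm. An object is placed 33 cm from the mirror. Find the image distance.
f = +11.2 cm (concave); 1/di = 1/f − 1/do → di = 16.95 cm (real image, in front of mirror)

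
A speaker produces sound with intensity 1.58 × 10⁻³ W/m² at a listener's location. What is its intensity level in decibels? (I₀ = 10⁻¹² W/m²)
β = 10·log₁₀(I/I₀) = 91.99 dB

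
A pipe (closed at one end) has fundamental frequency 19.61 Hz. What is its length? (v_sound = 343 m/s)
L = v/(4f₁) = 4.373 m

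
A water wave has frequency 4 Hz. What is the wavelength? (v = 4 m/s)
λ = v/f = 1 m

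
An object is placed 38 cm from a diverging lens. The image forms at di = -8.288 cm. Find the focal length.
1/f = 1/do + 1/di → f = -10.6 cm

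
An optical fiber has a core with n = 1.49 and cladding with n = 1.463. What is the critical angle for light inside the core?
θc = arcsin(n_cladding/n_core) = 79.08°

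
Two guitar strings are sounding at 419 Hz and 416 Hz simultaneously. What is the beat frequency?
3 Hz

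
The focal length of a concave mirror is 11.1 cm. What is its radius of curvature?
R = 2|f| = 22.2 cm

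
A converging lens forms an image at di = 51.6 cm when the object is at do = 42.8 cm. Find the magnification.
M = −di/do = -1.206 (inverted image)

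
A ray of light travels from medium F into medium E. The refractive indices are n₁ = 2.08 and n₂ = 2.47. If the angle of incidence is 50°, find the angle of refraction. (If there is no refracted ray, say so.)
sin θ₂ = (n₁/n₂)·sin θ₁ = 0.6451 → θ₂ = 40.17°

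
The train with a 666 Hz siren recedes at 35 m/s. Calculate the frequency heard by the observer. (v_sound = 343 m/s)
f_obs = f·v/(v + v_s) = 604.3 Hz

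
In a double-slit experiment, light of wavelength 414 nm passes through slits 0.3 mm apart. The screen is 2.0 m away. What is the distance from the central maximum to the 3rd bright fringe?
y = mλL/d = 8.28 mm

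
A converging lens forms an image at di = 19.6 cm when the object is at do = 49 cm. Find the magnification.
M = −di/do = -0.4 (inverted image)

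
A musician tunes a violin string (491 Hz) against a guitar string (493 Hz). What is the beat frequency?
2 Hz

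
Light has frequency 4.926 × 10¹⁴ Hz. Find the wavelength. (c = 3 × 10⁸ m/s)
λ = c/f = 609 nm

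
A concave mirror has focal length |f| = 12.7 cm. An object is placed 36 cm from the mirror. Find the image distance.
f = +12.7 cm (concave); 1/di = 1/f − 1/do → di = 19.62 cm (real image, in front of mirror)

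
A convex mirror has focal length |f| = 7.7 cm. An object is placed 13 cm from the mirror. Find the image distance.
f = −7.7 cm (convex); 1/di = 1/f − 1/do → di = -4.836 cm (virtual image, behind mirror)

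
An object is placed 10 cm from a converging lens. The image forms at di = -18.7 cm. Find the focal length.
1/f = 1/do + 1/di → f = 21.49 cm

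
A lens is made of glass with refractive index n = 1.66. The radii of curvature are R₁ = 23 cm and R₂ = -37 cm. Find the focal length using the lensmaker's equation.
1/f = (n − 1)(1/R₁ − 1/R₂) → f = 21.49 cm (converging lens)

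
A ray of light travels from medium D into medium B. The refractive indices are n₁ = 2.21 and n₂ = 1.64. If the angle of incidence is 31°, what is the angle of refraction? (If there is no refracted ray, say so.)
sin θ₂ = (n₁/n₂)·sin θ₁ = 0.694 → θ₂ = 43.95°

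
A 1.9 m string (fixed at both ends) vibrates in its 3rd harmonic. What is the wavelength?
λₙ = 2L/n = 1.267 m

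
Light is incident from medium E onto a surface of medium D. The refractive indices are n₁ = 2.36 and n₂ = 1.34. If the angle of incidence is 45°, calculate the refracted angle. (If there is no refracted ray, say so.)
sin θ₂ = (n₁/n₂)·sin θ₁ = 1.245 > 1, so there is no refracted ray — the light undergoes total internal reflection.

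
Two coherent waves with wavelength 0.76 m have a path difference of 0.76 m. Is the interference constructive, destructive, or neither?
constructive — path difference = 1λ, a whole number of wavelengths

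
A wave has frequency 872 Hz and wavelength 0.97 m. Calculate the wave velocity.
v = fλ = 845.8 m/s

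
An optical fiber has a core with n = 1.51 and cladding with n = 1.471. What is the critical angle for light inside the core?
θc = arcsin(n_cladding/n_core) = 76.95°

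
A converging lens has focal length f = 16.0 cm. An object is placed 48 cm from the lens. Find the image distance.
1/di = 1/f − 1/do → di = 24 cm (real image)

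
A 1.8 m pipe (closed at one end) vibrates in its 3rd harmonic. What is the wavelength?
λₙ = 4L/n = 2.4 m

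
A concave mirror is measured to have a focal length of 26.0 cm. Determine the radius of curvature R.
R = 2|f| = 52 cm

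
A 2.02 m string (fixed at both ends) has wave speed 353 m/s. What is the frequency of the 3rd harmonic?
fₙ = nv/(2L) = 262.1 Hz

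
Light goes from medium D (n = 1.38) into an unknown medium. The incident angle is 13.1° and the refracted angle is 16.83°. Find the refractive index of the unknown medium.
n₂ = n₁·sin θ₁ / sin θ₂ = 1.08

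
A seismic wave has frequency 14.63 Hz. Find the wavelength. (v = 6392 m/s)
λ = v/f = 436.9 m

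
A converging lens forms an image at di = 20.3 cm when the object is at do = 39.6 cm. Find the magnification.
M = −di/do = -0.5126 (inverted image)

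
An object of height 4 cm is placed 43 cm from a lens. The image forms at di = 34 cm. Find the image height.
hi = (-di/do) × ho = -3.163 cm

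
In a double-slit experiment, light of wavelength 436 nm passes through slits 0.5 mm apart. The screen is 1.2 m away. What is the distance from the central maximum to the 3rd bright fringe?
y = mλL/d = 3.139 mm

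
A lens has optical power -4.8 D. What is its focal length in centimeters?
f = 1/P = -20.83 cm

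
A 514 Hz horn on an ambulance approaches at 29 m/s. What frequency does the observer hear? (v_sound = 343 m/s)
f_obs = f·v/(v − v_s) = 561.5 Hz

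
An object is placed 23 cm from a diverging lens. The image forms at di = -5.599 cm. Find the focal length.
1/f = 1/do + 1/di → f = -7.401 cm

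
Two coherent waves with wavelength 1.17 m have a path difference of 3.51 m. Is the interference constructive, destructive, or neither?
constructive — path difference = 3λ, a whole number of wavelengths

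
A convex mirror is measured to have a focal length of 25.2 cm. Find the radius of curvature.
R = 2|f| = 50.4 cm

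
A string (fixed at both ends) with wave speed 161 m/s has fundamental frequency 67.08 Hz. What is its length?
L = v/(2f₁) = 1.2 m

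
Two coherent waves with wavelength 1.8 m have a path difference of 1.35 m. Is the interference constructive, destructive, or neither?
neither (partial) — path difference = 0.75λ, neither a whole number of wavelengths nor an odd multiple of λ/2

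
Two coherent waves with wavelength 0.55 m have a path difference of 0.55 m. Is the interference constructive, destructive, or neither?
constructive — path difference = 1λ, a whole number of wavelengths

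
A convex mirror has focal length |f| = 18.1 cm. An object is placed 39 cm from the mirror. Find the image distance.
f = −18.1 cm (convex); 1/di = 1/f − 1/do → di = -12.36 cm (virtual image, behind mirror)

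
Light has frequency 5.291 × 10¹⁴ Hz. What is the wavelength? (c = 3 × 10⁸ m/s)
λ = c/f = 567 nm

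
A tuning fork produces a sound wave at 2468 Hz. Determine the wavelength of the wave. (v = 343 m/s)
λ = v/f = 0.139 m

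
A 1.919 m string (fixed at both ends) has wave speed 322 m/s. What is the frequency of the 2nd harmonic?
fₙ = nv/(2L) = 167.8 Hz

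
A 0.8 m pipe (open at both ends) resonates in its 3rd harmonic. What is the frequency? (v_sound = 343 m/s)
fₙ = nv/(2L) = 643.1 Hz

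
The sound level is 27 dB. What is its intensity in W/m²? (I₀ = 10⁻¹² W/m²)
I = I₀·10^(β/10) = 5.01 × 10⁻¹⁰ W/m²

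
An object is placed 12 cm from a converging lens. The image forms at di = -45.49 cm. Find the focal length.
1/f = 1/do + 1/di → f = 16.3 cm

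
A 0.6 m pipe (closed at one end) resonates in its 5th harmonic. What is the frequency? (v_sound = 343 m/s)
fₙ = nv/(4L) = 714.6 Hz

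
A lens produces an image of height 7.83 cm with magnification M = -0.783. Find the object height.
ho = |hi|/|M| = 10 cm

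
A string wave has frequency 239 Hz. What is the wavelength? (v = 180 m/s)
λ = v/f = 0.7531 m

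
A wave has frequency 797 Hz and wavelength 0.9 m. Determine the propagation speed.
v = fλ = 717.3 m/s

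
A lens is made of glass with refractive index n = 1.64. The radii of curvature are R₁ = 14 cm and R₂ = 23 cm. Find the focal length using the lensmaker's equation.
1/f = (n − 1)(1/R₁ − 1/R₂) → f = 55.9 cm (converging lens)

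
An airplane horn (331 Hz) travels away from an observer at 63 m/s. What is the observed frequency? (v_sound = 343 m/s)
f_obs = f·v/(v + v_s) = 279.6 Hz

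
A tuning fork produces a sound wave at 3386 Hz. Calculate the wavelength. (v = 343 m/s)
λ = v/f = 0.1013 m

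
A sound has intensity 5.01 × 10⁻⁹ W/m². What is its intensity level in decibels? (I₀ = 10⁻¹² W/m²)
β = 10·log₁₀(I/I₀) = 37 dB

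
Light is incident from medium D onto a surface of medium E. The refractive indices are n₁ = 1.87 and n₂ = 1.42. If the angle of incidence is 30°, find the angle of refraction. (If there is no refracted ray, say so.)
sin θ₂ = (n₁/n₂)·sin θ₁ = 0.6585 → θ₂ = 41.18°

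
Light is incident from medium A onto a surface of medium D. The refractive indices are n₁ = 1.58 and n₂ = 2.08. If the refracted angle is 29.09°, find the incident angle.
sin θ₁ = (n₂/n₁)·sin θ₂ → θ₁ = 39.79°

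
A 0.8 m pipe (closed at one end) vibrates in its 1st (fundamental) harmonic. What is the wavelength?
λₙ = 4L/n = 3.2 m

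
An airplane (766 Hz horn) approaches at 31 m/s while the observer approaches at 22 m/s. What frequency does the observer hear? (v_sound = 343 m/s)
f_obs = f·(v + v_o)/(v − v_s) = 896.1 Hz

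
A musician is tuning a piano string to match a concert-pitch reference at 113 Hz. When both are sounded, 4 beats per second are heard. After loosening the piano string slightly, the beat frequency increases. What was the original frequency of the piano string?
109 Hz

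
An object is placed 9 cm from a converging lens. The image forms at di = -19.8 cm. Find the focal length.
1/f = 1/do + 1/di → f = 16.5 cm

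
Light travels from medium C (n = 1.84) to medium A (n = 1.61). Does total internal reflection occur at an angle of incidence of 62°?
θc = arcsin(n₂/n₁) = 61.04°; 62° > θc, so yes — total internal reflection.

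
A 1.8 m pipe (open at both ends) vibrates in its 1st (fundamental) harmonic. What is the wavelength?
λₙ = 2L/n = 3.6 m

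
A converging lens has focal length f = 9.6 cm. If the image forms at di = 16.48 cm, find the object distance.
1/do = 1/f − 1/di → do = 23 cm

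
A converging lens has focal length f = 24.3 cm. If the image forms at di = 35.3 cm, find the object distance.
1/do = 1/f − 1/di → do = 77.98 cm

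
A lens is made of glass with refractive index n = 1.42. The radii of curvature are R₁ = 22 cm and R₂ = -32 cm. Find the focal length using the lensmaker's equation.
1/f = (n − 1)(1/R₁ − 1/R₂) → f = 31.04 cm (converging lens)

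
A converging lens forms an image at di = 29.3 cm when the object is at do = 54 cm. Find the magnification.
M = −di/do = -0.5426 (inverted image)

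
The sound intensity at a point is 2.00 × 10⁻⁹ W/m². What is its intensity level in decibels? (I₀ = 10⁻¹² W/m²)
β = 10·log₁₀(I/I₀) = 33.01 dB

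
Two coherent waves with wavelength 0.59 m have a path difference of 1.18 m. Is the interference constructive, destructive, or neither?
constructive — path difference = 2λ, a whole number of wavelengths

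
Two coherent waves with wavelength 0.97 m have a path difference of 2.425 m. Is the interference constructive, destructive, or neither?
destructive — path difference = 2.5λ, an odd multiple of λ/2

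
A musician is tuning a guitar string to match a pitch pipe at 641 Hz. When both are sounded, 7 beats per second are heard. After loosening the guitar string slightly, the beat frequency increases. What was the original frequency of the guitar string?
634 Hz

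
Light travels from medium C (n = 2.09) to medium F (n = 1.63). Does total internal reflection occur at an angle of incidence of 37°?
θc = arcsin(n₂/n₁) = 51.25°; 37° < θc, so no — the ray refracts.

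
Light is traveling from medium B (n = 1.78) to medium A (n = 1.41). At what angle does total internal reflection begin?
θc = arcsin(n₂/n₁) = 52.39°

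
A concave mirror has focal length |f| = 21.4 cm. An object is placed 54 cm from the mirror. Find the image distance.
f = +21.4 cm (concave); 1/di = 1/f − 1/do → di = 35.45 cm (real image, in front of mirror)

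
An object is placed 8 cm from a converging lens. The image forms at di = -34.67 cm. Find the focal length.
1/f = 1/do + 1/di → f = 10.4 cm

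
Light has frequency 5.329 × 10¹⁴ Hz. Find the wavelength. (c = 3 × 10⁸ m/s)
λ = c/f = 563 nm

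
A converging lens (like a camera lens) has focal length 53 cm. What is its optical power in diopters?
P = 1/f = 1.887 D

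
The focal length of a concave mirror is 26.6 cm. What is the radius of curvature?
R = 2|f| = 53.2 cm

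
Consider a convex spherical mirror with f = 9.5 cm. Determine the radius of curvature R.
R = 2|f| = 19 cm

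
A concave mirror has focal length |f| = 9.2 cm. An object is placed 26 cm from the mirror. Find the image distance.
f = +9.2 cm (concave); 1/di = 1/f − 1/do → di = 14.24 cm (real image, in front of mirror)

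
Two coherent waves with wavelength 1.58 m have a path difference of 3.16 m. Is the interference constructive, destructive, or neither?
constructive — path difference = 2λ, a whole number of wavelengths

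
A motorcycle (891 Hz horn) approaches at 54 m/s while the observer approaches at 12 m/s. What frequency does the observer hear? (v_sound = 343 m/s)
f_obs = f·(v + v_o)/(v − v_s) = 1094 Hz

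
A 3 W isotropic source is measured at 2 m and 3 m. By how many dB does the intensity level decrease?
Δβ = 20·log₁₀(r₂/r₁) = 3.522 dB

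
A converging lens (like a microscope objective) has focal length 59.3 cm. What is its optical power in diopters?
P = 1/f = 1.686 D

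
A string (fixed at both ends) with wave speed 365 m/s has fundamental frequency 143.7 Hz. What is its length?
L = v/(2f₁) = 1.27 m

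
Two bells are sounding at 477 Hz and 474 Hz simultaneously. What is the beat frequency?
3 Hz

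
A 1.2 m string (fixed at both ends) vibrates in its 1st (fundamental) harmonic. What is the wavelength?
λₙ = 2L/n = 2.4 m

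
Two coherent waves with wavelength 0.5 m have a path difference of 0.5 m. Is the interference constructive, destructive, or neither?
constructive — path difference = 1λ, a whole number of wavelengths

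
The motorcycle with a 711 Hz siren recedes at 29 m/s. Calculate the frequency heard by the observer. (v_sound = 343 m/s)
f_obs = f·v/(v + v_s) = 655.6 Hz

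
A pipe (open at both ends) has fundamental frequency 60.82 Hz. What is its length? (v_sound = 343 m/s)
L = v/(2f₁) = 2.82 m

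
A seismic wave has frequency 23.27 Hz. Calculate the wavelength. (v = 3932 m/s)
λ = v/f = 169 m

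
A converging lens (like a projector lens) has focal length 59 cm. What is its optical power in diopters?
P = 1/f = 1.695 D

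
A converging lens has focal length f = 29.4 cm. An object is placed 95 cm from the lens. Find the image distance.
1/di = 1/f − 1/do → di = 42.58 cm (real image)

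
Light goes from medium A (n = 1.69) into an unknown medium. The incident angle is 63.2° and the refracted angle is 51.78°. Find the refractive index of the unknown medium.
n₂ = n₁·sin θ₁ / sin θ₂ = 1.92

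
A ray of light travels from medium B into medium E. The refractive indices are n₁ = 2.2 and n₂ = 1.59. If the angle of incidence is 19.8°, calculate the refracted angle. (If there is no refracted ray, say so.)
sin θ₂ = (n₁/n₂)·sin θ₁ = 0.4687 → θ₂ = 27.95°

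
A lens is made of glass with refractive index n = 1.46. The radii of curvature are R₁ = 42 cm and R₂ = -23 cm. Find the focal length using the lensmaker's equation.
1/f = (n − 1)(1/R₁ − 1/R₂) → f = 32.31 cm (converging lens)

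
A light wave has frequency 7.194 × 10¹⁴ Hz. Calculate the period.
T = 1/f = 1.390 × 10⁻¹⁵ s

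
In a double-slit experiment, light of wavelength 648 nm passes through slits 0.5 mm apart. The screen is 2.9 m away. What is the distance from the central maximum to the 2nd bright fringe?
y = mλL/d = 7.517 mm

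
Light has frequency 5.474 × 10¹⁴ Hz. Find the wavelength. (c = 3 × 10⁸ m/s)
λ = c/f = 548 nm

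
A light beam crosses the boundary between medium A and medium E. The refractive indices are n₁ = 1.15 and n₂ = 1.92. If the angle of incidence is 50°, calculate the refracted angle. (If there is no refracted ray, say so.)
sin θ₂ = (n₁/n₂)·sin θ₁ = 0.4588 → θ₂ = 27.31°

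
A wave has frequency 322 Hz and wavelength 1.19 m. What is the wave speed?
v = fλ = 383.2 m/s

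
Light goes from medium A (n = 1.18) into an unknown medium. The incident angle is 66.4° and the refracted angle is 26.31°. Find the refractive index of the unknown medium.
n₂ = n₁·sin θ₁ / sin θ₂ = 2.44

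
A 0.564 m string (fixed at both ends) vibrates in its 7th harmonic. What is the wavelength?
λₙ = 2L/n = 0.1611 m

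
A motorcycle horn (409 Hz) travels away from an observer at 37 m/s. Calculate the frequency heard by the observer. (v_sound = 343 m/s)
f_obs = f·v/(v + v_s) = 369.2 Hz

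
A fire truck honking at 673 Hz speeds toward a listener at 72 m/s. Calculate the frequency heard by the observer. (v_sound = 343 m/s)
f_obs = f·v/(v − v_s) = 851.8 Hz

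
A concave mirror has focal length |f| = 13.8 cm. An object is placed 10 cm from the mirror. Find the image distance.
f = +13.8 cm (concave); 1/di = 1/f − 1/do → di = -36.32 cm (virtual image, behind mirror)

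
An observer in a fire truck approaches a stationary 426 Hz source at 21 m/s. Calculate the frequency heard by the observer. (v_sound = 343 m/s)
f_obs = f·(v + v_o)/v = 452.1 Hz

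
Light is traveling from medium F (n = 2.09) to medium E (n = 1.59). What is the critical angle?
θc = arcsin(n₂/n₁) = 49.53°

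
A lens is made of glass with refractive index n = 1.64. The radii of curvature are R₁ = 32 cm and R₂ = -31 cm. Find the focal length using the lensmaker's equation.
1/f = (n − 1)(1/R₁ − 1/R₂) → f = 24.6 cm (converging lens)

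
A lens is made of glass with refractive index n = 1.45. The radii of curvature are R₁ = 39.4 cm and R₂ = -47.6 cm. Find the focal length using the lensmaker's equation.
1/f = (n − 1)(1/R₁ − 1/R₂) → f = 47.9 cm (converging lens)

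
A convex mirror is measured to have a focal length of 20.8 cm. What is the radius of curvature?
R = 2|f| = 41.6 cm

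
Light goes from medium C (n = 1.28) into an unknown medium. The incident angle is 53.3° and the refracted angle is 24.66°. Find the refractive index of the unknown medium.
n₂ = n₁·sin θ₁ / sin θ₂ = 2.46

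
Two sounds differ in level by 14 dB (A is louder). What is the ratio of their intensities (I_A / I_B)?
I_A/I_B = 10^(Δβ/10) = 25.12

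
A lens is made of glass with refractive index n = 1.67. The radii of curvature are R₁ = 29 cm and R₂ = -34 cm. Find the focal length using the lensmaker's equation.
1/f = (n − 1)(1/R₁ − 1/R₂) → f = 23.36 cm (converging lens)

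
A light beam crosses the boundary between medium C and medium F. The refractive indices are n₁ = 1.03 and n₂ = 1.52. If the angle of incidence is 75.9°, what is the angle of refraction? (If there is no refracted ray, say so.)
sin θ₂ = (n₁/n₂)·sin θ₁ = 0.6572 → θ₂ = 41.09°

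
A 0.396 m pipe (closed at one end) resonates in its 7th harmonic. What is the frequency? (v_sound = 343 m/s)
fₙ = nv/(4L) = 1516 Hz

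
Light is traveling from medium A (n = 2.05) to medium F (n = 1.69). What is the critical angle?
θc = arcsin(n₂/n₁) = 55.53°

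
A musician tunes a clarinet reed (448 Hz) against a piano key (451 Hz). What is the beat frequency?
3 Hz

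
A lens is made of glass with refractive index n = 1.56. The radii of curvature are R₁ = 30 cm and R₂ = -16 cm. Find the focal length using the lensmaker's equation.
1/f = (n − 1)(1/R₁ − 1/R₂) → f = 18.63 cm (converging lens)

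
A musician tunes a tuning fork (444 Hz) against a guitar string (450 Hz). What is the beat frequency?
6 Hz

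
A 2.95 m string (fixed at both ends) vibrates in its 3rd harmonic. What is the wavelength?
λₙ = 2L/n = 1.967 m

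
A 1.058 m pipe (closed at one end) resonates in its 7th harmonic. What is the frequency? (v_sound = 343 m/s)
fₙ = nv/(4L) = 567.3 Hz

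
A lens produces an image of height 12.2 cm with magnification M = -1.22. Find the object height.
ho = |hi|/|M| = 10 cm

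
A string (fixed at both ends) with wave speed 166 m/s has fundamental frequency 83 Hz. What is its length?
L = v/(2f₁) = 1 m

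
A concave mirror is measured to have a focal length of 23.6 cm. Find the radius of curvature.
R = 2|f| = 47.2 cm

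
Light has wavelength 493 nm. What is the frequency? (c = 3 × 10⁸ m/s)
f = c/λ = 6.085 × 10¹⁴ Hz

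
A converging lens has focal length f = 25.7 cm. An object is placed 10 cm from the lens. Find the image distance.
1/di = 1/f − 1/do → di = -16.37 cm (virtual image)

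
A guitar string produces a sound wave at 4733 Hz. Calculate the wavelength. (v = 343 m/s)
λ = v/f = 0.07247 m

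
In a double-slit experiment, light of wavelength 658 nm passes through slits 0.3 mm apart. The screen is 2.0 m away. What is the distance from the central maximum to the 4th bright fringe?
y = mλL/d = 17.55 mm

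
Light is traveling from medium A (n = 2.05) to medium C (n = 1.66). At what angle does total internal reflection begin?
θc = arcsin(n₂/n₁) = 54.07°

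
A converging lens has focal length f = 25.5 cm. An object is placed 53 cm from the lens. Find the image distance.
1/di = 1/f − 1/do → di = 49.15 cm (real image)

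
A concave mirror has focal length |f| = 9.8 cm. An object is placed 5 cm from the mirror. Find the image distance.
f = +9.8 cm (concave); 1/di = 1/f − 1/do → di = -10.21 cm (virtual image, behind mirror)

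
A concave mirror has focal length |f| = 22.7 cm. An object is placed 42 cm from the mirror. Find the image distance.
f = +22.7 cm (concave); 1/di = 1/f − 1/do → di = 49.4 cm (real image, in front of mirror)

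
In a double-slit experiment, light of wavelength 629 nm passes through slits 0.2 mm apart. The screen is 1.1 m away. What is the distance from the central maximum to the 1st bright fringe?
y = mλL/d = 3.46 mm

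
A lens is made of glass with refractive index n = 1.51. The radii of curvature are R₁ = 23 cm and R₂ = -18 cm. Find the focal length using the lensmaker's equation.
1/f = (n − 1)(1/R₁ − 1/R₂) → f = 19.8 cm (converging lens)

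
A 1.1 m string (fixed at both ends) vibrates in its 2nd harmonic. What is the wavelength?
λₙ = 2L/n = 1.1 m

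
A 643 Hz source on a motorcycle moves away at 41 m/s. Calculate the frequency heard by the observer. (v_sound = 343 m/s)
f_obs = f·v/(v + v_s) = 574.3 Hz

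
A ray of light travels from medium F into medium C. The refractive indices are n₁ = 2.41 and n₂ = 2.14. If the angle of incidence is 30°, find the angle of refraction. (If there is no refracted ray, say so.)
sin θ₂ = (n₁/n₂)·sin θ₁ = 0.5631 → θ₂ = 34.27°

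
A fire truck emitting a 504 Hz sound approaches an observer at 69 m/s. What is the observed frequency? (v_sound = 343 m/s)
f_obs = f·v/(v − v_s) = 630.9 Hz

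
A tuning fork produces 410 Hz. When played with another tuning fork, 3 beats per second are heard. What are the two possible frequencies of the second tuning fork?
f₂ = 410 ± 3 Hz → 413 Hz or 407 Hz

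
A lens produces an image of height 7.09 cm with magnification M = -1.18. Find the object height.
ho = |hi|/|M| = 6.008 cm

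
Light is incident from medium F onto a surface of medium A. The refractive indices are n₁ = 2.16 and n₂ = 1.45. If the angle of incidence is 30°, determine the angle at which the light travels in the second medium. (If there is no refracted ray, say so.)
sin θ₂ = (n₁/n₂)·sin θ₁ = 0.7448 → θ₂ = 48.14°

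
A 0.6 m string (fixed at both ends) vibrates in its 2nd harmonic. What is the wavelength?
λₙ = 2L/n = 0.6 m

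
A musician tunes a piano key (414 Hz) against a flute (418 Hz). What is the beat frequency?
4 Hz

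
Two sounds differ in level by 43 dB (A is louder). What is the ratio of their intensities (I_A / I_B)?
I_A/I_B = 10^(Δβ/10) = 19950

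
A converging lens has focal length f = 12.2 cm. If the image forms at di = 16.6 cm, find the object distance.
1/do = 1/f − 1/di → do = 46.03 cm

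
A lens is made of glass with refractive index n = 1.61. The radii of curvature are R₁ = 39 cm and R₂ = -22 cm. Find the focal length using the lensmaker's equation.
1/f = (n − 1)(1/R₁ − 1/R₂) → f = 23.06 cm (converging lens)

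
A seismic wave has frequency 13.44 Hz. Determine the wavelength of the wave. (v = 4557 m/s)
λ = v/f = 339.1 m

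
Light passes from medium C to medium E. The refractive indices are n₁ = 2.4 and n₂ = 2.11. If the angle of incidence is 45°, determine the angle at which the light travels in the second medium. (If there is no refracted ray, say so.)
sin θ₂ = (n₁/n₂)·sin θ₁ = 0.8043 → θ₂ = 53.54°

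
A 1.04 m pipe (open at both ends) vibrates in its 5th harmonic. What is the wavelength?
λₙ = 2L/n = 0.416 m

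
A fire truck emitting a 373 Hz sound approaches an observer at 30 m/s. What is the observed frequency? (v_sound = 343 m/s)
f_obs = f·v/(v − v_s) = 408.8 Hz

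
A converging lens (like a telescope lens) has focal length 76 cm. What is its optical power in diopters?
P = 1/f = 1.316 D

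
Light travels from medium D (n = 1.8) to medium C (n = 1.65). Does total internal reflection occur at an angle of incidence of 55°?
θc = arcsin(n₂/n₁) = 66.44°; 55° < θc, so no — the ray refracts.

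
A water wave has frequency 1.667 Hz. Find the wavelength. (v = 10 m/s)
λ = v/f = 5.999 m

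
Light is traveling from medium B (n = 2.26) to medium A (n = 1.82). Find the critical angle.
θc = arcsin(n₂/n₁) = 53.64°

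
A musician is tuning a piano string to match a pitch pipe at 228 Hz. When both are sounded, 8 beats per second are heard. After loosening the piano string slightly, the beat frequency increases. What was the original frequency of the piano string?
220 Hz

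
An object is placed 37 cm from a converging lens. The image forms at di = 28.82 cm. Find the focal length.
1/f = 1/do + 1/di → f = 16.2 cm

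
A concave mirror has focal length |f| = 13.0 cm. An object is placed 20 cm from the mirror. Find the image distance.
f = +13.0 cm (concave); 1/di = 1/f − 1/do → di = 37.14 cm (real image, in front of mirror)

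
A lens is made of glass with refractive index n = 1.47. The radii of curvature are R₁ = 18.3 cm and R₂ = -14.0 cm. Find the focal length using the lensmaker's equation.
1/f = (n − 1)(1/R₁ − 1/R₂) → f = 16.88 cm (converging lens)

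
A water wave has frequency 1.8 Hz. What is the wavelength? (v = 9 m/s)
λ = v/f = 5 m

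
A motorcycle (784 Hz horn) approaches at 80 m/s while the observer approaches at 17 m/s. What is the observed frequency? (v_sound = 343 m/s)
f_obs = f·(v + v_o)/(v − v_s) = 1073 Hz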